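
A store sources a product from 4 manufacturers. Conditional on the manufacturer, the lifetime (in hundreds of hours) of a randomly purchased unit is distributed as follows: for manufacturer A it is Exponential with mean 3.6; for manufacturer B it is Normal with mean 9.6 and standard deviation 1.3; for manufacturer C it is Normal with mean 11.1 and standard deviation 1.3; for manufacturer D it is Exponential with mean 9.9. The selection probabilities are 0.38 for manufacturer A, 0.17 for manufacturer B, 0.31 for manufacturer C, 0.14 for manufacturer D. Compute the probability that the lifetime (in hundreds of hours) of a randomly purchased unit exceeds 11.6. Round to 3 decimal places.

0.178

Conditional on each manufacturer, P(X > 11.6): A: 0.0398664; B: 0.0619679; C: 0.350261; D: 0.309834.
By total probability, P(X > 11.6) = 0.38·0.0398664 + 0.17·0.0619679 + 0.31·0.350261 + 0.14·0.309834 = 0.177642.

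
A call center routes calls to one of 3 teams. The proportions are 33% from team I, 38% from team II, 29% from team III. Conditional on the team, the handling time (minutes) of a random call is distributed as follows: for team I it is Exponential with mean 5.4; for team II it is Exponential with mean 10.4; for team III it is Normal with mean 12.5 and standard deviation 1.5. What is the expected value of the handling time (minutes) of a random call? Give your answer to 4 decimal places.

9.3590

Component means — I: 5.4; II: 10.4; III: 12.5.
E[X] = 0.33·5.4 + 0.38·10.4 + 0.29·12.5 = 9.359.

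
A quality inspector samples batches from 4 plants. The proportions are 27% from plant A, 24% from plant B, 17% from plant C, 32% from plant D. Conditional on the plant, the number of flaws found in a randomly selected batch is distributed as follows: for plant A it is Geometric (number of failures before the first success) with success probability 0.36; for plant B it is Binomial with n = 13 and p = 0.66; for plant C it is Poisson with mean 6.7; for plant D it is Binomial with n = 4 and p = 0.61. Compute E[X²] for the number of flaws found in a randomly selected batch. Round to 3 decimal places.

For each component E[X²] = Var + (mean)², giving A: 8.09877; B: 76.5336; C: 51.59; D: 6.9052.
Overall E[X²] = 0.27·8.09877 + 0.24·76.5336 + 0.17·51.59 + 0.32·6.9052 = 31.5347.

31.535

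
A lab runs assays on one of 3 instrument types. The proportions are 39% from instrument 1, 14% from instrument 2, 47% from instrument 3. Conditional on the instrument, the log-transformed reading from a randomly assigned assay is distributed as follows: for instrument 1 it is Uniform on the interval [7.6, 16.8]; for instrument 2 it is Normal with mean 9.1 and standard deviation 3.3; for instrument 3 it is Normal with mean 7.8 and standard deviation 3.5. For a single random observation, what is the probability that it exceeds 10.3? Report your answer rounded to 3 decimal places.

Conditional on each instrument, P(X > 10.3): 1: 0.706522; 2: 0.358065; 3: 0.237525.
By total probability, P(X > 10.3) = 0.39·0.706522 + 0.14·0.358065 + 0.47·0.237525 = 0.437309.

0.437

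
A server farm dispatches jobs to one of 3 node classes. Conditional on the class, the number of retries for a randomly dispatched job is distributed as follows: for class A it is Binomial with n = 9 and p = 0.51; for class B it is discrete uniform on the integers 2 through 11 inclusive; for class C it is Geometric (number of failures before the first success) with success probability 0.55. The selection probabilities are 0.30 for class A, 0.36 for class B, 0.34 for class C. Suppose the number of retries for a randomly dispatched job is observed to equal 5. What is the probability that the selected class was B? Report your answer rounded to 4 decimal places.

Likelihoods P(X=5 | ·): A: 0.250614; B: 0.1; C: 0.010149.
Posterior ∝ prior × likelihood. Numerator for B: 0.36·0.1 = 0.036.
Normalizing constant: 0.3·0.250614 + 0.36·0.1 + 0.34·0.010149 = 0.114635.
P(B | observation) = 0.036 / 0.114635 = 0.31404.

0.3140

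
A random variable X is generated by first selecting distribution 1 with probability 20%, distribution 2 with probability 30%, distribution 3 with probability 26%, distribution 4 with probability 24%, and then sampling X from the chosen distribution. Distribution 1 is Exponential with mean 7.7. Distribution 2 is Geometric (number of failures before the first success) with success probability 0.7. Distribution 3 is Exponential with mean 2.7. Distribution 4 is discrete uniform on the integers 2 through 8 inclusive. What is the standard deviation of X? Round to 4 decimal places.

4.6858

Per component, 1: μ=7.7, E[X²]=118.58; 2: μ=0.428571, E[X²]=0.795918; 3: μ=2.7, E[X²]=14.58; 4: μ=5, E[X²]=29.
E[X] = 0.2·7.7 + 0.3·0.428571 + 0.26·2.7 + 0.24·5 = 3.57057.
E[X²] = 0.2·118.58 + 0.3·0.795918 + 0.26·14.58 + 0.24·29 = 34.7056.
Var(X) = E[X²] − (E[X])² = 34.7056 − 12.749 = 21.9566.
SD(X) = √21.9566 = 4.68579.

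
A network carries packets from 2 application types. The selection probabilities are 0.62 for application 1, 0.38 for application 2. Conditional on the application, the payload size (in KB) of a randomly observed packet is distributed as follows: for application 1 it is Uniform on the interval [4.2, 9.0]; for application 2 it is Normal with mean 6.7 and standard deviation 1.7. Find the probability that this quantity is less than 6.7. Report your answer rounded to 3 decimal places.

Conditional on each application, P(X < 6.7): 1: 0.520833; 2: 0.5.
By total probability, P(X < 6.7) = 0.62·0.520833 + 0.38·0.5 = 0.512917.

0.513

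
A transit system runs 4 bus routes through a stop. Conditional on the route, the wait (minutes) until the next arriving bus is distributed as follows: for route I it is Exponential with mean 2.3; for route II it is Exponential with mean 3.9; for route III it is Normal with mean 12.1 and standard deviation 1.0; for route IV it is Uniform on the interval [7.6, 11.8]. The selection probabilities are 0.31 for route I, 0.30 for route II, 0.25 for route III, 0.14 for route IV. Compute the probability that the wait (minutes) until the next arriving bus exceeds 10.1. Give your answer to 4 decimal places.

0.3273

Conditional on each route, P(X > 10.1): I: 0.0123846; II: 0.0750393; III: 0.97725; IV: 0.404762.
By total probability, P(X > 10.1) = 0.31·0.0123846 + 0.3·0.0750393 + 0.25·0.97725 + 0.14·0.404762 = 0.32733.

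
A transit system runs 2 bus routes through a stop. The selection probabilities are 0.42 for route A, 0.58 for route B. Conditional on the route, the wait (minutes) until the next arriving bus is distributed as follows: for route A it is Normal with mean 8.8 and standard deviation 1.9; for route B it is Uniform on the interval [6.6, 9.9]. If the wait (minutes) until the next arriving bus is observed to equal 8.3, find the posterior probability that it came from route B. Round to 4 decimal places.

Likelihoods f(8.3 | ·): A: 0.202824; B: 0.30303.
Posterior ∝ prior × likelihood. Numerator for B: 0.58·0.30303 = 0.175758.
Normalizing constant: 0.42·0.202824 + 0.58·0.30303 = 0.260944.
P(B | observation) = 0.175758 / 0.260944 = 0.673546.

0.6735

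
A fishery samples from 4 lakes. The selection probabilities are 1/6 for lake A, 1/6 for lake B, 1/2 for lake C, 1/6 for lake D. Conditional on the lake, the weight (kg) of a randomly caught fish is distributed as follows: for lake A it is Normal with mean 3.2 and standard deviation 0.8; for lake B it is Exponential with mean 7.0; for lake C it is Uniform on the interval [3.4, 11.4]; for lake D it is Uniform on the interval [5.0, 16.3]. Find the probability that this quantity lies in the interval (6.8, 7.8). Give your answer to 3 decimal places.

0.086

Conditional on each lake, P(6.8 < X < 7.8): A: 3.39321e-06; B: 0.0503923; C: 0.125; D: 0.0884956.
By total probability, P(6.8 < X < 7.8) = 0.166667·3.39321e-06 + 0.166667·0.0503923 + 0.5·0.125 + 0.166667·0.0884956 = 0.0856485.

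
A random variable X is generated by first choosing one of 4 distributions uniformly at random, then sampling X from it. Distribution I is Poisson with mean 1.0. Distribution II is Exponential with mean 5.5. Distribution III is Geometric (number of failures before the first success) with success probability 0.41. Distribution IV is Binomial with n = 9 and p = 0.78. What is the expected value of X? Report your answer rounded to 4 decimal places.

3.7398

Component means — I: 1; II: 5.5; III: 1.43902; IV: 7.02.
E[X] = 0.25·1 + 0.25·5.5 + 0.25·1.43902 + 0.25·7.02 = 3.73976.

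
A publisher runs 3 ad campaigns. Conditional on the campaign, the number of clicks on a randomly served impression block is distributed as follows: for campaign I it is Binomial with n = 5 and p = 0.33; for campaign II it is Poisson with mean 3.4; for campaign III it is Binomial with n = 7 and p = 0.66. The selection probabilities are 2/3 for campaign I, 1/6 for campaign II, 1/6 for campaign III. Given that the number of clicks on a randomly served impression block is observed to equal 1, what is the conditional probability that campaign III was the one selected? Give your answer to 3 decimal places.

Likelihoods P(X=1 | ·): I: 0.332493; II: 0.113469; III: 0.007137.
Posterior ∝ prior × likelihood. Numerator for III: 0.166667·0.007137 = 0.0011895.
Normalizing constant: 0.666667·0.332493 + 0.166667·0.113469 + 0.166667·0.007137 = 0.241763.
P(III | observation) = 0.0011895 / 0.241763 = 0.0049201.

0.005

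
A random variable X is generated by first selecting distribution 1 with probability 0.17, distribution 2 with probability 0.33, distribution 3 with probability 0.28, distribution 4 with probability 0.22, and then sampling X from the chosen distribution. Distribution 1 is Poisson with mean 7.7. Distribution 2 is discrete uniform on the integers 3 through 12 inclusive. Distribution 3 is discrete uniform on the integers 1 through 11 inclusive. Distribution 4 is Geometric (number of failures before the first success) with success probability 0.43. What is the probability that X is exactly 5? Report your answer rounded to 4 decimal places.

Conditional on each component, P(X = 5): 1: 0.102142; 2: 0.1; 3: 0.0909091; 4: 0.0258728.
By total probability, P(X = 5) = 0.17·0.102142 + 0.33·0.1 + 0.28·0.0909091 + 0.22·0.0258728 = 0.0815107.

0.0815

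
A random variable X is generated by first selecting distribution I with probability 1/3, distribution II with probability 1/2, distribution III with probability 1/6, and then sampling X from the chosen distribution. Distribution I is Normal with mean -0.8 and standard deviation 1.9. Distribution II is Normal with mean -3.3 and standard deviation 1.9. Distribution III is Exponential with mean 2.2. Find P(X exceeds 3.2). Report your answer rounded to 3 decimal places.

Conditional on each component, P(X > 3.2): I: 0.0176342; II: 0.000311896; III: 0.233506.
By total probability, P(X > 3.2) = 0.333333·0.0176342 + 0.5·0.000311896 + 0.166667·0.233506 = 0.0449518.

0.045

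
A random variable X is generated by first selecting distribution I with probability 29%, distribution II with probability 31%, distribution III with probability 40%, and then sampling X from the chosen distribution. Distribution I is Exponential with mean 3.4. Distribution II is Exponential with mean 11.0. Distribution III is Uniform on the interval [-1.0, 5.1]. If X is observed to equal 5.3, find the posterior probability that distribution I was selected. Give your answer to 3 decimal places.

Likelihoods f(5.3 | ·): I: 0.0618775; II: 0.0561509; III: 0.
Posterior ∝ prior × likelihood. Numerator for I: 0.29·0.0618775 = 0.0179445.
Normalizing constant: 0.29·0.0618775 + 0.31·0.0561509 + 0.4·0 = 0.0353512.
P(I | observation) = 0.0179445 / 0.0353512 = 0.507605.

0.508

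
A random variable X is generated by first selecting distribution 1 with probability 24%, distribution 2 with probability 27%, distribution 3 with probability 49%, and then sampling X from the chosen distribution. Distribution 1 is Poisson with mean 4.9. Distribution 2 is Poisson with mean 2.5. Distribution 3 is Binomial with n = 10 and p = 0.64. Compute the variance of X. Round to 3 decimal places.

5.630

Per component, 1: μ=4.9, E[X²]=28.91; 2: μ=2.5, E[X²]=8.75; 3: μ=6.4, E[X²]=43.264.
E[X] = 0.24·4.9 + 0.27·2.5 + 0.49·6.4 = 4.987.
E[X²] = 0.24·28.91 + 0.27·8.75 + 0.49·43.264 = 30.5003.
Var(X) = E[X²] − (E[X])² = 30.5003 − 24.8702 = 5.63009.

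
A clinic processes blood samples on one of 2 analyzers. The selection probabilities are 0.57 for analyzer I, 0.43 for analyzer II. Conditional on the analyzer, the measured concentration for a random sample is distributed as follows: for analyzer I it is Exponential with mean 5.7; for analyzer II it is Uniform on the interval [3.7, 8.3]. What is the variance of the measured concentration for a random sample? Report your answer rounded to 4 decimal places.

19.2996

Per component, I: μ=5.7, E[X²]=64.98; II: μ=6, E[X²]=37.7633.
E[X] = 0.57·5.7 + 0.43·6 = 5.829.
E[X²] = 0.57·64.98 + 0.43·37.7633 = 53.2768.
Var(X) = E[X²] − (E[X])² = 53.2768 − 33.9772 = 19.2996.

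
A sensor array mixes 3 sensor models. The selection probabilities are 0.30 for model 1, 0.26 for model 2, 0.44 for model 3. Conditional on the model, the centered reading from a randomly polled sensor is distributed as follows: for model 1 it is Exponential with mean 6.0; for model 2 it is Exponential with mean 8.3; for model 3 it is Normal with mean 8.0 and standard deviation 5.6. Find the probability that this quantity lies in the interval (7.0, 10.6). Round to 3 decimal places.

0.191

Conditional on each model, P(7.0 < X < 10.6): 1: 0.140502; 2: 0.151414; 3: 0.249641.
By total probability, P(7.0 < X < 10.6) = 0.3·0.140502 + 0.26·0.151414 + 0.44·0.249641 = 0.19136.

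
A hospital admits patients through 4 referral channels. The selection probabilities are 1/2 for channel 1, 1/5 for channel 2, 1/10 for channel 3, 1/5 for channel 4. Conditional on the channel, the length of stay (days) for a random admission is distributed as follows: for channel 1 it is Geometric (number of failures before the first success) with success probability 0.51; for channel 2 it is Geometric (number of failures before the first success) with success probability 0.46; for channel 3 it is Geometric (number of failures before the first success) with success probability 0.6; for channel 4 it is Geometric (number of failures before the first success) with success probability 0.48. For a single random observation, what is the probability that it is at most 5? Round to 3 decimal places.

Conditional on each channel, P(X ≤ 5): 1: 0.986159; 2: 0.975205; 3: 0.995904; 4: 0.980229.
By total probability, P(X ≤ 5) = 0.5·0.986159 + 0.2·0.975205 + 0.1·0.995904 + 0.2·0.980229 = 0.983757.

0.984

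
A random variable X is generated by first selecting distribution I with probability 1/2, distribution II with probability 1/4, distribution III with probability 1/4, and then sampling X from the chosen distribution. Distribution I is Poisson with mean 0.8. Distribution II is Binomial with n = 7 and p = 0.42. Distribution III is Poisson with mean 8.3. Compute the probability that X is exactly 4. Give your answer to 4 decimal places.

Conditional on each component, P(X = 4): I: 0.00766855; II: 0.212495; III: 0.0491425.
By total probability, P(X = 4) = 0.5·0.00766855 + 0.25·0.212495 + 0.25·0.0491425 = 0.0692437.

0.0692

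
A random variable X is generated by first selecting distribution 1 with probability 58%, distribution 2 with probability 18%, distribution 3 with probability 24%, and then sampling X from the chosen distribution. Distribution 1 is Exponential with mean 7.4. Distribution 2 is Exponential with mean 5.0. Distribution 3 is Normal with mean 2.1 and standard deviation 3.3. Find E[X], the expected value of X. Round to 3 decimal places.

Component means — 1: 7.4; 2: 5; 3: 2.1.
E[X] = 0.58·7.4 + 0.18·5 + 0.24·2.1 = 5.696.

5.696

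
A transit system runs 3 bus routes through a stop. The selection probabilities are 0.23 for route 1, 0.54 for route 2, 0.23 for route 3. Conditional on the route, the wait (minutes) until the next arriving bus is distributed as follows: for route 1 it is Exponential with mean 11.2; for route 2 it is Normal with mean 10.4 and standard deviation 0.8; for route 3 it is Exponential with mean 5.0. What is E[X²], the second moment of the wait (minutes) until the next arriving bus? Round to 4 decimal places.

127.9544

For each component E[X²] = Var + (mean)², giving 1: 250.88; 2: 108.8; 3: 50.
Overall E[X²] = 0.23·250.88 + 0.54·108.8 + 0.23·50 = 127.954.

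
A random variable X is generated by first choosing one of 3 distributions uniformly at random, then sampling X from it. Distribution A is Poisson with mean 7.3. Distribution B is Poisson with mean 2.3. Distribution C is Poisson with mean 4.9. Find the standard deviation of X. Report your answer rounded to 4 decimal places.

3.0004

Per component, A: μ=7.3, E[X²]=60.59; B: μ=2.3, E[X²]=7.59; C: μ=4.9, E[X²]=28.91.
E[X] = 0.333333·7.3 + 0.333333·2.3 + 0.333333·4.9 = 4.83333.
E[X²] = 0.333333·60.59 + 0.333333·7.59 + 0.333333·28.91 = 32.3633.
Var(X) = E[X²] − (E[X])² = 32.3633 − 23.3611 = 9.00222.
SD(X) = √9.00222 = 3.00037.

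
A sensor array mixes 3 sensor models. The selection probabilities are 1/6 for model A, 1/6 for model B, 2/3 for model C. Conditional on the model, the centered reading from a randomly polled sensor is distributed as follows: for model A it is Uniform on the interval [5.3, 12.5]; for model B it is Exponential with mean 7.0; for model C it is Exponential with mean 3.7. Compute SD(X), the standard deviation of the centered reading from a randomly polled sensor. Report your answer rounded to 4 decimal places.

4.7253

Per component, A: μ=8.9, E[X²]=83.53; B: μ=7, E[X²]=98; C: μ=3.7, E[X²]=27.38.
E[X] = 0.166667·8.9 + 0.166667·7 + 0.666667·3.7 = 5.11667.
E[X²] = 0.166667·83.53 + 0.166667·98 + 0.666667·27.38 = 48.5083.
Var(X) = E[X²] − (E[X])² = 48.5083 − 26.1803 = 22.3281.
SD(X) = √22.3281 = 4.72526.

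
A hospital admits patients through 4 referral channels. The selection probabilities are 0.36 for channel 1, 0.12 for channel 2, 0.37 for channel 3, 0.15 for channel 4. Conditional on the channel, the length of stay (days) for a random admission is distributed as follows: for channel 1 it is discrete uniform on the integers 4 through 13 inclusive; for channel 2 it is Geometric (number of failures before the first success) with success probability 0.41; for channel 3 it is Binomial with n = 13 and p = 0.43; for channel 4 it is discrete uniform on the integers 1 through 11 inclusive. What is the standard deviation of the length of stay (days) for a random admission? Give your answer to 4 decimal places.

3.2921

Per component, 1: μ=8.5, E[X²]=80.5; 2: μ=1.43902, E[X²]=5.58061; 3: μ=5.59, E[X²]=34.4344; 4: μ=6, E[X²]=46.
E[X] = 0.36·8.5 + 0.12·1.43902 + 0.37·5.59 + 0.15·6 = 6.20098.
E[X²] = 0.36·80.5 + 0.12·5.58061 + 0.37·34.4344 + 0.15·46 = 49.2904.
Var(X) = E[X²] − (E[X])² = 49.2904 − 38.4522 = 10.8382.
SD(X) = √10.8382 = 3.29214.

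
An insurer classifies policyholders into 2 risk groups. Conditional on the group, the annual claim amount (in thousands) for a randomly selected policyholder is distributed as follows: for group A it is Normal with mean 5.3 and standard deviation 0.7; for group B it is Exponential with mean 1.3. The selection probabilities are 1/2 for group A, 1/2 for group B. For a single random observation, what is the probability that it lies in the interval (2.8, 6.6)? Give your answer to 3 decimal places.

0.539

Conditional on each group, P(2.8 < X < 6.6): A: 0.968177; B: 0.109798.
By total probability, P(2.8 < X < 6.6) = 0.5·0.968177 + 0.5·0.109798 = 0.538987.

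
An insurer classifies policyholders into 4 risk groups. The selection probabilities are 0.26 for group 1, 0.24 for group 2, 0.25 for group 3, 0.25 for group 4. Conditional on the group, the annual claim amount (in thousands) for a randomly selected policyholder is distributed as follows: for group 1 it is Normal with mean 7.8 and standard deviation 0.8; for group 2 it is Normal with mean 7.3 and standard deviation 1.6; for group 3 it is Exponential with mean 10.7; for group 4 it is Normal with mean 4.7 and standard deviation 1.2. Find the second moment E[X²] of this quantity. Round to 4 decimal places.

For each component E[X²] = Var + (mean)², giving 1: 61.48; 2: 55.85; 3: 228.98; 4: 23.53.
Overall E[X²] = 0.26·61.48 + 0.24·55.85 + 0.25·228.98 + 0.25·23.53 = 92.5163.

92.5163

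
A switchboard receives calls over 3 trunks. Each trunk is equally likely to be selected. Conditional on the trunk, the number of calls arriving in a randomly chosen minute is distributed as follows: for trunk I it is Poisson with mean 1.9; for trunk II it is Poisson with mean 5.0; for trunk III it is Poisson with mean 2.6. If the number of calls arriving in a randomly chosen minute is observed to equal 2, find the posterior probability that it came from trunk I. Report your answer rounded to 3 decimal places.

Likelihoods P(X=2 | ·): I: 0.269971; II: 0.0842243; III: 0.251045.
Posterior ∝ prior × likelihood. Numerator for I: 0.333333·0.269971 = 0.0899905.
Normalizing constant: 0.333333·0.269971 + 0.333333·0.0842243 + 0.333333·0.251045 = 0.201747.
P(I | observation) = 0.0899905 / 0.201747 = 0.446056.

0.446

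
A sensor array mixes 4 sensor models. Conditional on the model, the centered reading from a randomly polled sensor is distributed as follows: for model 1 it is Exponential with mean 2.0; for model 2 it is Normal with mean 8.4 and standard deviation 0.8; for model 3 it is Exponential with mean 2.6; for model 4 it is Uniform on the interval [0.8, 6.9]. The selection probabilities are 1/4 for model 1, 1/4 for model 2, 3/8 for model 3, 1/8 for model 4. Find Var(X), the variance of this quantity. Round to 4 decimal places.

Per component, 1: μ=2, E[X²]=8; 2: μ=8.4, E[X²]=71.2; 3: μ=2.6, E[X²]=13.52; 4: μ=3.85, E[X²]=17.9233.
E[X] = 0.25·2 + 0.25·8.4 + 0.375·2.6 + 0.125·3.85 = 4.05625.
E[X²] = 0.25·8 + 0.25·71.2 + 0.375·13.52 + 0.125·17.9233 = 27.1104.
Var(X) = E[X²] − (E[X])² = 27.1104 − 16.4532 = 10.6573.

10.6573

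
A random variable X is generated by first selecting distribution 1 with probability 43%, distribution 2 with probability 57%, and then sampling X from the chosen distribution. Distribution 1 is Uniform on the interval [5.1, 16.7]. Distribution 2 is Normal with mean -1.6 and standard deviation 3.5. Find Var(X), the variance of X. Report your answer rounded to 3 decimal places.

50.101

Per component, 1: μ=10.9, E[X²]=130.023; 2: μ=-1.6, E[X²]=14.81.
E[X] = 0.43·10.9 + 0.57·-1.6 = 3.775.
E[X²] = 0.43·130.023 + 0.57·14.81 = 64.3517.
Var(X) = E[X²] − (E[X])² = 64.3517 − 14.2506 = 50.1011.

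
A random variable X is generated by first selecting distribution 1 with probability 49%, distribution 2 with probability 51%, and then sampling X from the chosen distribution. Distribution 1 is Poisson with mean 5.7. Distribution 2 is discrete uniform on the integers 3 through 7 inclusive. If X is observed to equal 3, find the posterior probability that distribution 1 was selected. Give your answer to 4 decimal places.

0.3316

Likelihoods P(X=3 | ·): 1: 0.103275; 2: 0.2.
Posterior ∝ prior × likelihood. Numerator for 1: 0.49·0.103275 = 0.0506047.
Normalizing constant: 0.49·0.103275 + 0.51·0.2 = 0.152605.
P(1 | observation) = 0.0506047 / 0.152605 = 0.331606.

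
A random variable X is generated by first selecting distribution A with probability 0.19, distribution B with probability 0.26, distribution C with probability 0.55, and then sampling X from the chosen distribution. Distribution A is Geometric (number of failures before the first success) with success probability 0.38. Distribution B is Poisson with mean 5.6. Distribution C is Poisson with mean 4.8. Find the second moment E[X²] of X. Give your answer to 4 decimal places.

For each component E[X²] = Var + (mean)², giving A: 6.95568; B: 36.96; C: 27.84.
Overall E[X²] = 0.19·6.95568 + 0.26·36.96 + 0.55·27.84 = 26.2432.

26.2432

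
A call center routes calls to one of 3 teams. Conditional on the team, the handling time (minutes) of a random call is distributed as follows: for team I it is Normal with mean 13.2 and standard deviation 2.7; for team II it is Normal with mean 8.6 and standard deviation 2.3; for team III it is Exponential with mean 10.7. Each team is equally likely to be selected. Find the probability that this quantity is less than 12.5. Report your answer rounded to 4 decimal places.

0.6806

Conditional on each team, P(X < 12.5): I: 0.397718; II: 0.955024; III: 0.689081.
By total probability, P(X < 12.5) = 0.333333·0.397718 + 0.333333·0.955024 + 0.333333·0.689081 = 0.680608.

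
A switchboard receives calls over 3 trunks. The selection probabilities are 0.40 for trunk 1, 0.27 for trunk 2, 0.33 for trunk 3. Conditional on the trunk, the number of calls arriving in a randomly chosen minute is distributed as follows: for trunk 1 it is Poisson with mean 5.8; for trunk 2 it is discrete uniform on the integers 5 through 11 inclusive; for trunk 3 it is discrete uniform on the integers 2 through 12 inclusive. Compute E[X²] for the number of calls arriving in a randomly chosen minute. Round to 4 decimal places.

For each component E[X²] = Var + (mean)², giving 1: 39.44; 2: 68; 3: 59.
Overall E[X²] = 0.4·39.44 + 0.27·68 + 0.33·59 = 53.606.

53.6060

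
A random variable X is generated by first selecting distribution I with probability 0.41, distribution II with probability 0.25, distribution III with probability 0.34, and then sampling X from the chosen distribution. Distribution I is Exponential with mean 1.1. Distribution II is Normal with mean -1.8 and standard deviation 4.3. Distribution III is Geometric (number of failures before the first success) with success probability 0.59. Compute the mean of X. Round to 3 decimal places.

Component means — I: 1.1; II: -1.8; III: 0.694915.
E[X] = 0.41·1.1 + 0.25·-1.8 + 0.34·0.694915 = 0.237271.

0.237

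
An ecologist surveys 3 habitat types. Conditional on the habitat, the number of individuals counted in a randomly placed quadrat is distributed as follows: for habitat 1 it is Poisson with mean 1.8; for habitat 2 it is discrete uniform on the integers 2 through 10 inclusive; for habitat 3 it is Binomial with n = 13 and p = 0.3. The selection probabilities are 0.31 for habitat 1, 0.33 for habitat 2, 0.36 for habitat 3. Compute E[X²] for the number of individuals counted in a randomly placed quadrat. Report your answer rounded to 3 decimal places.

For each component E[X²] = Var + (mean)², giving 1: 5.04; 2: 42.6667; 3: 17.94.
Overall E[X²] = 0.31·5.04 + 0.33·42.6667 + 0.36·17.94 = 22.1008.

22.101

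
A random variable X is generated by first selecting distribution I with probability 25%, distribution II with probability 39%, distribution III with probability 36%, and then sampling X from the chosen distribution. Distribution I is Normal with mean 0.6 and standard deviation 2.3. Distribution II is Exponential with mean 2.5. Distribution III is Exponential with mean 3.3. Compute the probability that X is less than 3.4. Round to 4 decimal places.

0.7435

Conditional on each component, P(X < 3.4): I: 0.888272; II: 0.743339; III: 0.643101.
By total probability, P(X < 3.4) = 0.25·0.888272 + 0.39·0.743339 + 0.36·0.643101 = 0.743487.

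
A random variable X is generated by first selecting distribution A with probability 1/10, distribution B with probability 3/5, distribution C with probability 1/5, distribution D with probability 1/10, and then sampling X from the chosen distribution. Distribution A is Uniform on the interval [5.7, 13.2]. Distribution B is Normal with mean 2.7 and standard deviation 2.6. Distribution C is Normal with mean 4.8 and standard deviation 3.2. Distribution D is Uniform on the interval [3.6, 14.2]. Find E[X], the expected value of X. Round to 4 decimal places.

Component means — A: 9.45; B: 2.7; C: 4.8; D: 8.9.
E[X] = 0.1·9.45 + 0.6·2.7 + 0.2·4.8 + 0.1·8.9 = 4.415.

4.4150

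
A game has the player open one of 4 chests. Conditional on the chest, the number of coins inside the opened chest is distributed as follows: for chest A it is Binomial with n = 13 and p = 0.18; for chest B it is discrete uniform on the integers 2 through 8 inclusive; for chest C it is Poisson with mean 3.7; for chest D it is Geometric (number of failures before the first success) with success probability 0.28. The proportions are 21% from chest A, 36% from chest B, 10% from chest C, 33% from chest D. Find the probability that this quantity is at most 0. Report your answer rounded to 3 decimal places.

Conditional on each chest, P(X ≤ 0): A: 0.0757844; B: 0; C: 0.0247235; D: 0.28.
By total probability, P(X ≤ 0) = 0.21·0.0757844 + 0.36·0 + 0.1·0.0247235 + 0.33·0.28 = 0.110787.

0.111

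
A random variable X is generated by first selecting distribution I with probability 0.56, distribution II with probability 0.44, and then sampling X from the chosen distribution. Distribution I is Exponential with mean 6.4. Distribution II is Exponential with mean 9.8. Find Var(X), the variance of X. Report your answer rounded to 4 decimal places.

68.0436

Per component, I: μ=6.4, E[X²]=81.92; II: μ=9.8, E[X²]=192.08.
E[X] = 0.56·6.4 + 0.44·9.8 = 7.896.
E[X²] = 0.56·81.92 + 0.44·192.08 = 130.39.
Var(X) = E[X²] − (E[X])² = 130.39 − 62.3468 = 68.0436.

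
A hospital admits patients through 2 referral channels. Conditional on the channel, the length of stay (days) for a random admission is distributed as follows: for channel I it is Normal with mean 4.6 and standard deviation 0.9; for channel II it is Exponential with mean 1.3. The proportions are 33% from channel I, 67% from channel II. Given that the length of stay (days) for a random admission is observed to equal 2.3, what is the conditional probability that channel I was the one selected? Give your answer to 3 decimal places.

Likelihoods f(2.3 | ·): I: 0.0169242; II: 0.131126.
Posterior ∝ prior × likelihood. Numerator for I: 0.33·0.0169242 = 0.00558499.
Normalizing constant: 0.33·0.0169242 + 0.67·0.131126 = 0.0934395.
P(I | observation) = 0.00558499 / 0.0934395 = 0.0597712.

0.060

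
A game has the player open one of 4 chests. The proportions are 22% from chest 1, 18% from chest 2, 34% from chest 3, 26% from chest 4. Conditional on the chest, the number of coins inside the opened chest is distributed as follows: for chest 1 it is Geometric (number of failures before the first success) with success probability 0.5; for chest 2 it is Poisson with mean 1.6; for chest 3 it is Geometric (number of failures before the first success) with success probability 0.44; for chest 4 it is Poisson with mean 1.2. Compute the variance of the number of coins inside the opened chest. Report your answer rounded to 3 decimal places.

2.060

Per component, 1: μ=1, E[X²]=3; 2: μ=1.6, E[X²]=4.16; 3: μ=1.27273, E[X²]=4.5124; 4: μ=1.2, E[X²]=2.64.
E[X] = 0.22·1 + 0.18·1.6 + 0.34·1.27273 + 0.26·1.2 = 1.25273.
E[X²] = 0.22·3 + 0.18·4.16 + 0.34·4.5124 + 0.26·2.64 = 3.62941.
Var(X) = E[X²] − (E[X])² = 3.62941 − 1.56933 = 2.06009.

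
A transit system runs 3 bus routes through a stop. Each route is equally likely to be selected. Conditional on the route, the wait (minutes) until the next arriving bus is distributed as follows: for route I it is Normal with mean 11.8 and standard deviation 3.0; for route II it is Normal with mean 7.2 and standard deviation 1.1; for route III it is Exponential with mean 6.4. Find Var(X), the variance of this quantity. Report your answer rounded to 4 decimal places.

22.7189

Per component, I: μ=11.8, E[X²]=148.24; II: μ=7.2, E[X²]=53.05; III: μ=6.4, E[X²]=81.92.
E[X] = 0.333333·11.8 + 0.333333·7.2 + 0.333333·6.4 = 8.46667.
E[X²] = 0.333333·148.24 + 0.333333·53.05 + 0.333333·81.92 = 94.4033.
Var(X) = E[X²] − (E[X])² = 94.4033 − 71.6844 = 22.7189.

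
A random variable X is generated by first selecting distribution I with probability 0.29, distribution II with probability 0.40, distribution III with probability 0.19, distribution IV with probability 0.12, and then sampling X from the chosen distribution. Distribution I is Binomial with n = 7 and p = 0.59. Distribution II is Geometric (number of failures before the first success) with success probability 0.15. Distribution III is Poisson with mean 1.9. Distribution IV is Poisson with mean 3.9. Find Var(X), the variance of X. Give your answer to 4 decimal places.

Per component, I: μ=4.13, E[X²]=18.7502; II: μ=5.66667, E[X²]=69.8889; III: μ=1.9, E[X²]=5.51; IV: μ=3.9, E[X²]=19.11.
E[X] = 0.29·4.13 + 0.4·5.66667 + 0.19·1.9 + 0.12·3.9 = 4.29337.
E[X²] = 0.29·18.7502 + 0.4·69.8889 + 0.19·5.51 + 0.12·19.11 = 36.7332.
Var(X) = E[X²] − (E[X])² = 36.7332 − 18.433 = 18.3002.

18.3002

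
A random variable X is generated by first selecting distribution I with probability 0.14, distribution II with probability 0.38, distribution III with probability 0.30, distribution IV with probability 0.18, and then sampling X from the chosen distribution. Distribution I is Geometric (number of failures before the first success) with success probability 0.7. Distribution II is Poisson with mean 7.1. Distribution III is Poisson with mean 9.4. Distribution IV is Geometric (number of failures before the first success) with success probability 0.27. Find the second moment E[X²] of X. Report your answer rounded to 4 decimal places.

54.4115

For each component E[X²] = Var + (mean)², giving I: 0.795918; II: 57.51; III: 97.76; IV: 17.3237.
Overall E[X²] = 0.14·0.795918 + 0.38·57.51 + 0.3·97.76 + 0.18·17.3237 = 54.4115.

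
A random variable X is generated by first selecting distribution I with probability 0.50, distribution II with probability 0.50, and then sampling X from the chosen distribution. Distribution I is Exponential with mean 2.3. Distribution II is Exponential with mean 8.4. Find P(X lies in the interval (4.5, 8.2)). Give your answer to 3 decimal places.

0.161

Conditional on each component, P(4.5 < X < 8.2): I: 0.113058; II: 0.208508.
By total probability, P(4.5 < X < 8.2) = 0.5·0.113058 + 0.5·0.208508 = 0.160783.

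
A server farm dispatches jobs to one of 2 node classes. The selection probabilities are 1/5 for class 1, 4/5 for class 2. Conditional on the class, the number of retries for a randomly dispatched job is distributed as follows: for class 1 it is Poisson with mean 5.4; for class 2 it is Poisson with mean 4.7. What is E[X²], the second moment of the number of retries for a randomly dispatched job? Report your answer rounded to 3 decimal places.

For each component E[X²] = Var + (mean)², giving 1: 34.56; 2: 26.79.
Overall E[X²] = 0.2·34.56 + 0.8·26.79 = 28.344.

28.344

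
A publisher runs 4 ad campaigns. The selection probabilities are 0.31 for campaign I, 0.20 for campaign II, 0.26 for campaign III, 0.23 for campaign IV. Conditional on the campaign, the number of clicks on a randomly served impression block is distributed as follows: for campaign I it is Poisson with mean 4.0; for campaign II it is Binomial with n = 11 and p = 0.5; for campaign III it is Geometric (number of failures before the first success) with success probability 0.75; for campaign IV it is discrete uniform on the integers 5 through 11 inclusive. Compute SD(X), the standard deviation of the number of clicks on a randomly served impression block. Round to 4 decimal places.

3.2218

Per component, I: μ=4, E[X²]=20; II: μ=5.5, E[X²]=33; III: μ=0.333333, E[X²]=0.555556; IV: μ=8, E[X²]=68.
E[X] = 0.31·4 + 0.2·5.5 + 0.26·0.333333 + 0.23·8 = 4.26667.
E[X²] = 0.31·20 + 0.2·33 + 0.26·0.555556 + 0.23·68 = 28.5844.
Var(X) = E[X²] − (E[X])² = 28.5844 − 18.2044 = 10.38.
SD(X) = √10.38 = 3.2218.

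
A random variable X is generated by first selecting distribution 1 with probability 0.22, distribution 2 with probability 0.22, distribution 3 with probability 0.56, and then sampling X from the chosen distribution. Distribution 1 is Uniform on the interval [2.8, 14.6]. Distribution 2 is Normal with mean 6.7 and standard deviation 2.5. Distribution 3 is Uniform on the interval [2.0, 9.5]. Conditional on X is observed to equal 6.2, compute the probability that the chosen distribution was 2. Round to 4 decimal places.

Likelihoods f(6.2 | ·): 1: 0.0847458; 2: 0.156417; 3: 0.133333.
Posterior ∝ prior × likelihood. Numerator for 2: 0.22·0.156417 = 0.0344118.
Normalizing constant: 0.22·0.0847458 + 0.22·0.156417 + 0.56·0.133333 = 0.127722.
P(2 | observation) = 0.0344118 / 0.127722 = 0.269426.

0.2694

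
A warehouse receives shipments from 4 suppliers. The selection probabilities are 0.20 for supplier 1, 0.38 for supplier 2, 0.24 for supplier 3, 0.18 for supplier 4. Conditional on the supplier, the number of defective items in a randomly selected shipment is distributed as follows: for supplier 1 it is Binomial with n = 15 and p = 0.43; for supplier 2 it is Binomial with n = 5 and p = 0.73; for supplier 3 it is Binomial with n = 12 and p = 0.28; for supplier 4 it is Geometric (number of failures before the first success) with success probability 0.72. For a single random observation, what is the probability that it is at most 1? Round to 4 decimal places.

Conditional on each supplier, P(X ≤ 1): 1: 0.00268278; 2: 0.0208325; 3: 0.109981; 4: 0.9216.
By total probability, P(X ≤ 1) = 0.2·0.00268278 + 0.38·0.0208325 + 0.24·0.109981 + 0.18·0.9216 = 0.200736.

0.2007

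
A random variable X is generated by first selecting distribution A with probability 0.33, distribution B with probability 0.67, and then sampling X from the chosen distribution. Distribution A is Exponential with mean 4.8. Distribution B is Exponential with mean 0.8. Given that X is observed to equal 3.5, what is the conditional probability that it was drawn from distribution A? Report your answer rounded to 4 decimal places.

Likelihoods f(3.5 | ·): A: 0.100481; B: 0.0157352.
Posterior ∝ prior × likelihood. Numerator for A: 0.33·0.100481 = 0.0331589.
Normalizing constant: 0.33·0.100481 + 0.67·0.0157352 = 0.0437014.
P(A | observation) = 0.0331589 / 0.0437014 = 0.758759.

0.7588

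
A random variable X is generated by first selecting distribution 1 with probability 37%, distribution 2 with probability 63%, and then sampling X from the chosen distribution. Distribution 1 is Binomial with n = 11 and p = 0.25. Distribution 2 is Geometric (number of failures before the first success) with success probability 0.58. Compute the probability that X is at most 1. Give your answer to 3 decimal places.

0.592

Conditional on each component, P(X ≤ 1): 1: 0.197097; 2: 0.8236.
By total probability, P(X ≤ 1) = 0.37·0.197097 + 0.63·0.8236 = 0.591794.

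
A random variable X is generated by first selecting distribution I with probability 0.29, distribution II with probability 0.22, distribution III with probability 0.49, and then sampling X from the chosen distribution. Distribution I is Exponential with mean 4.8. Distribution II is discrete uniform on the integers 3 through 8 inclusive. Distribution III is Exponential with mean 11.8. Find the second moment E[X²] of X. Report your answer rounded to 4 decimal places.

For each component E[X²] = Var + (mean)², giving I: 46.08; II: 33.1667; III: 278.48.
Overall E[X²] = 0.29·46.08 + 0.22·33.1667 + 0.49·278.48 = 157.115.

157.1151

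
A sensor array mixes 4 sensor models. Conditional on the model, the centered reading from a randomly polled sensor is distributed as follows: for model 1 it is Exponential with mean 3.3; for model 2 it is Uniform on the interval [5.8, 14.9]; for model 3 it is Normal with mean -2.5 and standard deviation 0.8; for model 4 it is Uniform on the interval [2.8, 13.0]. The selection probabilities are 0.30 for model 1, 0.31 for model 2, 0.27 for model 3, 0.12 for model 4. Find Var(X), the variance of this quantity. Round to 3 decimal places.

Per component, 1: μ=3.3, E[X²]=21.78; 2: μ=10.35, E[X²]=114.023; 3: μ=-2.5, E[X²]=6.89; 4: μ=7.9, E[X²]=71.08.
E[X] = 0.3·3.3 + 0.31·10.35 + 0.27·-2.5 + 0.12·7.9 = 4.4715.
E[X²] = 0.3·21.78 + 0.31·114.023 + 0.27·6.89 + 0.12·71.08 = 52.2711.
Var(X) = E[X²] − (E[X])² = 52.2711 − 19.9943 = 32.2768.

32.277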